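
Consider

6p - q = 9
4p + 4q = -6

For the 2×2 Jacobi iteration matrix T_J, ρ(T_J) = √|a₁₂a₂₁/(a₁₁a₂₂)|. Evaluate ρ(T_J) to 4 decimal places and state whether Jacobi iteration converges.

0.4082

a₁₂a₂₁/(a₁₁a₂₂) = (-1)·(4) / ((6)·(4)) = -0.166667
ρ = √|-0.166667| = √0.166667 = 0.4082
ρ < 1, so Jacobi converges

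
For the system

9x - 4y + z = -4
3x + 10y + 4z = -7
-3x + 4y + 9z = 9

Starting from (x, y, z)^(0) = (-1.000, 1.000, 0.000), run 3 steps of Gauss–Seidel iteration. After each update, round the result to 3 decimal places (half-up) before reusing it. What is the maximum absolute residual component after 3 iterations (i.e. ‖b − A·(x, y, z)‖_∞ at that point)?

Iteration 1:
  x = (-4 - (-4)·1.000 - (1)·0.000) / (9) = 0.000
  y = (-7 - (3)·0.000 - (4)·0.000) / (10) = -0.700
  z = (9 - (-3)·0.000 - (4)·-0.700) / (9) = 1.311
Iteration 2:
  x = (-4 - (-4)·-0.700 - (1)·1.311) / (9) = -0.901
  y = (-7 - (3)·-0.901 - (4)·1.311) / (10) = -0.954
  z = (9 - (-3)·-0.901 - (4)·-0.954) / (9) = 1.124
Iteration 3:
  x = (-4 - (-4)·-0.954 - (1)·1.124) / (9) = -0.993
  y = (-7 - (3)·-0.993 - (4)·1.124) / (10) = -0.852
  z = (9 - (-3)·-0.993 - (4)·-0.852) / (9) = 1.048
Residual b − A·x = (0.481, 0.307, -0.003); ∞-norm = 0.481

0.481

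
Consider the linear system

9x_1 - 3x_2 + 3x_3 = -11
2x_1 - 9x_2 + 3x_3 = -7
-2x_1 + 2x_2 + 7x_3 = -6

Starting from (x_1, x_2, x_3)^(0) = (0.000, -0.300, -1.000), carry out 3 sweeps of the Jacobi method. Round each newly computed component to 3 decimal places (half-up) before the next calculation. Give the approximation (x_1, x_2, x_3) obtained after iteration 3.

Iteration 1:
  x_1 = (-11 - (-3)·-0.300 - (3)·-1.000) / (9) = -0.989
  x_2 = (-7 - (2)·0.000 - (3)·-1.000) / (-9) = 0.444
  x_3 = (-6 - (-2)·0.000 - (2)·-0.300) / (7) = -0.771
Iteration 2:
  x_1 = (-11 - (-3)·0.444 - (3)·-0.771) / (9) = -0.817
  x_2 = (-7 - (2)·-0.989 - (3)·-0.771) / (-9) = 0.301
  x_3 = (-6 - (-2)·-0.989 - (2)·0.444) / (7) = -1.267
Iteration 3:
  x_1 = (-11 - (-3)·0.301 - (3)·-1.267) / (9) = -0.700
  x_2 = (-7 - (2)·-0.817 - (3)·-1.267) / (-9) = 0.174
  x_3 = (-6 - (-2)·-0.817 - (2)·0.301) / (7) = -1.177

(-0.700, 0.174, -1.177)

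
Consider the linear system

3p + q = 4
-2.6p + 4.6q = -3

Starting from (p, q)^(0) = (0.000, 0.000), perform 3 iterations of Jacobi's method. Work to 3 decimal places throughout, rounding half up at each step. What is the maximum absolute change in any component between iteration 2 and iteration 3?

Iteration 1:
  p = (4 - (1)·0.000) / (3) = 1.333
  q = (-3 - (-2.6)·0.000) / (4.6) = -0.652
Iteration 2:
  p = (4 - (1)·-0.652) / (3) = 1.551
  q = (-3 - (-2.6)·1.333) / (4.6) = 0.101
Iteration 3:
  p = (4 - (1)·0.101) / (3) = 1.300
  q = (-3 - (-2.6)·1.551) / (4.6) = 0.224
Change: (-0.251, 0.123) → max |·| = 0.251

0.251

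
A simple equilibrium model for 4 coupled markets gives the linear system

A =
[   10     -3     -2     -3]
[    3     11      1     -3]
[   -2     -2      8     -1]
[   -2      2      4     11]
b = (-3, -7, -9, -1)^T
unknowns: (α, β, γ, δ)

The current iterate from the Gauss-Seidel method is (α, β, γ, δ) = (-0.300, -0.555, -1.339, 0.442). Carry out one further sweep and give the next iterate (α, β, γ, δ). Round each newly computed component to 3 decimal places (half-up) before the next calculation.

One sweep:
  α = (-3 - (-3)·-0.555 - (-2)·-1.339 - (-3)·0.442) / (10) = -0.602
  β = (-7 - (3)·-0.602 - (1)·-1.339 - (-3)·0.442) / (11) = -0.230
  γ = (-9 - (-2)·-0.602 - (-2)·-0.230 - (-1)·0.442) / (8) = -1.278
  δ = (-1 - (-2)·-0.602 - (2)·-0.230 - (4)·-1.278) / (11) = 0.306

(-0.602, -0.230, -1.278, 0.306)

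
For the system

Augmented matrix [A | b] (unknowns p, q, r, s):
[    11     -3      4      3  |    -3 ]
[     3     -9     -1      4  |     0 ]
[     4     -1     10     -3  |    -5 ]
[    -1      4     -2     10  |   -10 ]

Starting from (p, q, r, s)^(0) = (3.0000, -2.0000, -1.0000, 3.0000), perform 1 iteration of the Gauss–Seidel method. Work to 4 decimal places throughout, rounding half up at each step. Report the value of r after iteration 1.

Iteration 1:
  p = (-3 - (-3)·-2.0000 - (4)·-1.0000 - (3)·3.0000) / (11) = -1.2727
  q = (0 - (3)·-1.2727 - (-1)·-1.0000 - (4)·3.0000) / (-9) = 1.0202
  r = (-5 - (4)·-1.2727 - (-1)·1.0202 - (-3)·3.0000) / (10) = 1.0111
  s = (-10 - (-1)·-1.2727 - (4)·1.0202 - (-2)·1.0111) / (10) = -1.3331

1.0111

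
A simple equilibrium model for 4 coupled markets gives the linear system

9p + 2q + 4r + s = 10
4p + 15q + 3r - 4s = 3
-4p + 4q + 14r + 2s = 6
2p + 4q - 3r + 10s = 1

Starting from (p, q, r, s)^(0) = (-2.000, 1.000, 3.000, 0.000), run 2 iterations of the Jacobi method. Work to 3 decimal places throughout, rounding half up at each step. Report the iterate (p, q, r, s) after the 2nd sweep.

Iteration 1:
  p = (10 - (2)·1.000 - (4)·3.000 - (1)·0.000) / (9) = -0.444
  q = (3 - (4)·-2.000 - (3)·3.000 - (-4)·0.000) / (15) = 0.133
  r = (6 - (-4)·-2.000 - (4)·1.000 - (2)·0.000) / (14) = -0.429
  s = (1 - (2)·-2.000 - (4)·1.000 - (-3)·3.000) / (10) = 1.000
Iteration 2:
  p = (10 - (2)·0.133 - (4)·-0.429 - (1)·1.000) / (9) = 1.161
  q = (3 - (4)·-0.444 - (3)·-0.429 - (-4)·1.000) / (15) = 0.671
  r = (6 - (-4)·-0.444 - (4)·0.133 - (2)·1.000) / (14) = 0.121
  s = (1 - (2)·-0.444 - (4)·0.133 - (-3)·-0.429) / (10) = 0.007

(1.161, 0.671, 0.121, 0.007)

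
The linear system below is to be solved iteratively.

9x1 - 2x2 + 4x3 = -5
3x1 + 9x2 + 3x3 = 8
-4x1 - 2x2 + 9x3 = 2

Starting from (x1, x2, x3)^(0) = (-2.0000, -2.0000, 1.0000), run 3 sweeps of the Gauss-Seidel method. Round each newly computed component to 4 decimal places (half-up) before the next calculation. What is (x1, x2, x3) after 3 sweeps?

Iteration 1:
  x1 = (-5 - (-2)·-2.0000 - (4)·1.0000) / (9) = -1.4444
  x2 = (8 - (3)·-1.4444 - (3)·1.0000) / (9) = 1.0370
  x3 = (2 - (-4)·-1.4444 - (-2)·1.0370) / (9) = -0.1893
Iteration 2:
  x1 = (-5 - (-2)·1.0370 - (4)·-0.1893) / (9) = -0.2410
  x2 = (8 - (3)·-0.2410 - (3)·-0.1893) / (9) = 1.0323
  x3 = (2 - (-4)·-0.2410 - (-2)·1.0323) / (9) = 0.3445
Iteration 3:
  x1 = (-5 - (-2)·1.0323 - (4)·0.3445) / (9) = -0.4793
  x2 = (8 - (3)·-0.4793 - (3)·0.3445) / (9) = 0.9338
  x3 = (2 - (-4)·-0.4793 - (-2)·0.9338) / (9) = 0.2167

(-0.4793, 0.9338, 0.2167)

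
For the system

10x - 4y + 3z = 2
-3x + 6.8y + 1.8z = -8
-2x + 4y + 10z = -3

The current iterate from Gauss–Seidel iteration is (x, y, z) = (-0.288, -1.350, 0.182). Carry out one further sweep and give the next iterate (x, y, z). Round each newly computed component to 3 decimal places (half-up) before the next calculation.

One sweep:
  x = (2 - (-4)·-1.350 - (3)·0.182) / (10) = -0.395
  y = (-8 - (-3)·-0.395 - (1.8)·0.182) / (6.8) = -1.399
  z = (-3 - (-2)·-0.395 - (4)·-1.399) / (10) = 0.181

(-0.395, -1.399, 0.181)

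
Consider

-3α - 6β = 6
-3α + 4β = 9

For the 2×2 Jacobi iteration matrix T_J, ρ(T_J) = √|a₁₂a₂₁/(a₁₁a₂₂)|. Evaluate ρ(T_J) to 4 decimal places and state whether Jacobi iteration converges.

a₁₂a₂₁/(a₁₁a₂₂) = (-6)·(-3) / ((-3)·(4)) = -1.500000
ρ = √|-1.500000| = √1.500000 = 1.2247
ρ > 1, so Jacobi diverges

1.2247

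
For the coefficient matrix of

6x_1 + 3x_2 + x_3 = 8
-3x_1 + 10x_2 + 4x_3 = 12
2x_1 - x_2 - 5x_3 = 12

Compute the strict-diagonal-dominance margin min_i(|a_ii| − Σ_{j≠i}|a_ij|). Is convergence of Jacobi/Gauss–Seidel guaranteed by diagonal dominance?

2

row 1: |6| − (3+1) = 2
row 2: |10| − (3+4) = 3
row 3: |-5| − (2+1) = 2
minimum over rows = 2 → strictly diagonally dominant (convergence guaranteed)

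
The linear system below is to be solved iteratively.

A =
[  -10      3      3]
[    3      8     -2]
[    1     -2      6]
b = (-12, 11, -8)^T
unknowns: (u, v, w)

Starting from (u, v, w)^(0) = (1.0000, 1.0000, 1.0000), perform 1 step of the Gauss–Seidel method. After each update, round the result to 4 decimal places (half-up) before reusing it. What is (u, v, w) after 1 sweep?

Iteration 1:
  u = (-12 - (3)·1.0000 - (3)·1.0000) / (-10) = 1.8000
  v = (11 - (3)·1.8000 - (-2)·1.0000) / (8) = 0.9500
  w = (-8 - (1)·1.8000 - (-2)·0.9500) / (6) = -1.3167

(1.8000, 0.9500, -1.3167)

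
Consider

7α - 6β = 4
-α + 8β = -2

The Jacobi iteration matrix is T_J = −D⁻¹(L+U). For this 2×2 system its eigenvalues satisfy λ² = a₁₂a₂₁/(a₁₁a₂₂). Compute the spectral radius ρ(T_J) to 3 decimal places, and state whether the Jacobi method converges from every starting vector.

a₁₂a₂₁/(a₁₁a₂₂) = (-6)·(-1) / ((7)·(8)) = 0.107143
ρ = √|0.107143| = √0.107143 = 0.327
ρ < 1, so Jacobi converges

0.327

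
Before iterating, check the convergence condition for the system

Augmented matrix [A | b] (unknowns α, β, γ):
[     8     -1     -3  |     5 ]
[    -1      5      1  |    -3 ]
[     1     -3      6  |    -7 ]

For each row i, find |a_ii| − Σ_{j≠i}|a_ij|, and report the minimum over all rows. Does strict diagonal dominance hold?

2

row 1: |8| − (1+3) = 4
row 2: |5| − (1+1) = 3
row 3: |6| − (1+3) = 2
minimum over rows = 2 → strictly diagonally dominant (convergence guaranteed)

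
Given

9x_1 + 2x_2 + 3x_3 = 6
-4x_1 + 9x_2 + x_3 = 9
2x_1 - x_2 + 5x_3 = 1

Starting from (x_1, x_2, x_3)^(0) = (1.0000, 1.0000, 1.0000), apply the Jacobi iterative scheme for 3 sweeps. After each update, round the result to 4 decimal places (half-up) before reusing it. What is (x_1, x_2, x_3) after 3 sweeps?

Iteration 1:
  x_1 = (6 - (2)·1.0000 - (3)·1.0000) / (9) = 0.1111
  x_2 = (9 - (-4)·1.0000 - (1)·1.0000) / (9) = 1.3333
  x_3 = (1 - (2)·1.0000 - (-1)·1.0000) / (5) = 0.0000
Iteration 2:
  x_1 = (6 - (2)·1.3333 - (3)·0.0000) / (9) = 0.3704
  x_2 = (9 - (-4)·0.1111 - (1)·0.0000) / (9) = 1.0494
  x_3 = (1 - (2)·0.1111 - (-1)·1.3333) / (5) = 0.4222
Iteration 3:
  x_1 = (6 - (2)·1.0494 - (3)·0.4222) / (9) = 0.2927
  x_2 = (9 - (-4)·0.3704 - (1)·0.4222) / (9) = 1.1177
  x_3 = (1 - (2)·0.3704 - (-1)·1.0494) / (5) = 0.2617

(0.2927, 1.1177, 0.2617)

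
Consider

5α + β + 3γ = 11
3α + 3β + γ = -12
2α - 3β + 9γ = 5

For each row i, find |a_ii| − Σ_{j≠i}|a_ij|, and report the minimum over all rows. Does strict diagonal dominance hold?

row 1: |5| − (1+3) = 1
row 2: |3| − (3+1) = -1
row 3: |9| − (2+3) = 4
minimum over rows = -1 → not strictly diagonally dominant

-1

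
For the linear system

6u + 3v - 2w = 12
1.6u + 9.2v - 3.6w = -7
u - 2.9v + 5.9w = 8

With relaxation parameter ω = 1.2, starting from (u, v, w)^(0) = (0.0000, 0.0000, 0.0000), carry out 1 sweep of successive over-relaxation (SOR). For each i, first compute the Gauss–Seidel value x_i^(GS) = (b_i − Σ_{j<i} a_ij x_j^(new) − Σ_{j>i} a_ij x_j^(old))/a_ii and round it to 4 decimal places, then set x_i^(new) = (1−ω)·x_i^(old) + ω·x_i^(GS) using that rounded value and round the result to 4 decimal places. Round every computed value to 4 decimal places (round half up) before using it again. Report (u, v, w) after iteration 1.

(2.4000, -1.4140, 0.3049)

Iteration 1:
  u: GS value = (12 - (3)·0.0000 - (-2)·0.0000) / (6) = 2.0000;  u ← (1−ω)·0.0000 + ω·2.0000 = 2.4000
  v: GS value = (-7 - (1.6)·2.4000 - (-3.6)·0.0000) / (9.2) = -1.1783;  v ← (1−ω)·0.0000 + ω·-1.1783 = -1.4140
  w: GS value = (8 - (1)·2.4000 - (-2.9)·-1.4140) / (5.9) = 0.2541;  w ← (1−ω)·0.0000 + ω·0.2541 = 0.3049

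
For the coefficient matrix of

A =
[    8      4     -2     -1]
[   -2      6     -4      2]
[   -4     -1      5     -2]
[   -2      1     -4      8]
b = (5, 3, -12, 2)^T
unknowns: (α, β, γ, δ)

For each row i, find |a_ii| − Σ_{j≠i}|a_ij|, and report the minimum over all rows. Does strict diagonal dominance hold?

-2

row 1: |8| − (4+2+1) = 1
row 2: |6| − (2+4+2) = -2
row 3: |5| − (4+1+2) = -2
row 4: |8| − (2+1+4) = 1
minimum over rows = -2 → not strictly diagonally dominant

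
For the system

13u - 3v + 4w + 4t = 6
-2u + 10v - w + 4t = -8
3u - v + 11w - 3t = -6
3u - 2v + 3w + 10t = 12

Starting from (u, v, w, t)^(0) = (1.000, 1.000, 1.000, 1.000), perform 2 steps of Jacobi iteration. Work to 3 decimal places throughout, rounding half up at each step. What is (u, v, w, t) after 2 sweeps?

(0.148, -1.150, -0.430, 1.133)

Iteration 1:
  u = (6 - (-3)·1.000 - (4)·1.000 - (4)·1.000) / (13) = 0.077
  v = (-8 - (-2)·1.000 - (-1)·1.000 - (4)·1.000) / (10) = -0.900
  w = (-6 - (3)·1.000 - (-1)·1.000 - (-3)·1.000) / (11) = -0.455
  t = (12 - (3)·1.000 - (-2)·1.000 - (3)·1.000) / (10) = 0.800
Iteration 2:
  u = (6 - (-3)·-0.900 - (4)·-0.455 - (4)·0.800) / (13) = 0.148
  v = (-8 - (-2)·0.077 - (-1)·-0.455 - (4)·0.800) / (10) = -1.150
  w = (-6 - (3)·0.077 - (-1)·-0.900 - (-3)·0.800) / (11) = -0.430
  t = (12 - (3)·0.077 - (-2)·-0.900 - (3)·-0.455) / (10) = 1.133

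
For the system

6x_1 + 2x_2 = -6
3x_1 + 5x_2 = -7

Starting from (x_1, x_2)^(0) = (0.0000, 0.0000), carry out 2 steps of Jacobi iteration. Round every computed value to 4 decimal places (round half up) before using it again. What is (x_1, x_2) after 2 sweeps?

(-0.5333, -0.8000)

Iteration 1:
  x_1 = (-6 - (2)·0.0000) / (6) = -1.0000
  x_2 = (-7 - (3)·0.0000) / (5) = -1.4000
Iteration 2:
  x_1 = (-6 - (2)·-1.4000) / (6) = -0.5333
  x_2 = (-7 - (3)·-1.0000) / (5) = -0.8000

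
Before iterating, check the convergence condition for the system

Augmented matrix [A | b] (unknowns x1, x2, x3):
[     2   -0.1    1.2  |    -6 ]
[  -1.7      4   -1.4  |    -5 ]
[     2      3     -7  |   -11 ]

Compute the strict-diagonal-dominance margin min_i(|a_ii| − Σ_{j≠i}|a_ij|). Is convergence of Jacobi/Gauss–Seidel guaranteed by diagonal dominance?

0.7

row 1: |2| − (0.1+1.2) = 0.7
row 2: |4| − (1.7+1.4) = 0.9
row 3: |-7| − (2+3) = 2
minimum over rows = 0.7 → strictly diagonally dominant (convergence guaranteed)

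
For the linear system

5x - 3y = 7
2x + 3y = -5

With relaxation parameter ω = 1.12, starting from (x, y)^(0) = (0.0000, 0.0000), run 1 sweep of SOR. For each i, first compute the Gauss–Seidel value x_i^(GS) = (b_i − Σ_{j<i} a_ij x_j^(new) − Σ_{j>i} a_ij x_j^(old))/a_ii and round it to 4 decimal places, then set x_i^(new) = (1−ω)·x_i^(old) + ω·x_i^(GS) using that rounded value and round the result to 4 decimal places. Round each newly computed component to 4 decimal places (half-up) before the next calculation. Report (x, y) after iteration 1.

(1.5680, -3.0374)

Iteration 1:
  x: GS value = (7 - (-3)·0.0000) / (5) = 1.4000;  x ← (1−ω)·0.0000 + ω·1.4000 = 1.5680
  y: GS value = (-5 - (2)·1.5680) / (3) = -2.7120;  y ← (1−ω)·0.0000 + ω·-2.7120 = -3.0374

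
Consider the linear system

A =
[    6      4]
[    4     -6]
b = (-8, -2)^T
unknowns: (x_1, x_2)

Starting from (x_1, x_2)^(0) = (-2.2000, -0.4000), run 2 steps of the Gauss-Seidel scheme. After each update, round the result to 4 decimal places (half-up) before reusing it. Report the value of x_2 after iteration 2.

-0.3877

Iteration 1:
  x_1 = (-8 - (4)·-0.4000) / (6) = -1.0667
  x_2 = (-2 - (4)·-1.0667) / (-6) = -0.3778
Iteration 2:
  x_1 = (-8 - (4)·-0.3778) / (6) = -1.0815
  x_2 = (-2 - (4)·-1.0815) / (-6) = -0.3877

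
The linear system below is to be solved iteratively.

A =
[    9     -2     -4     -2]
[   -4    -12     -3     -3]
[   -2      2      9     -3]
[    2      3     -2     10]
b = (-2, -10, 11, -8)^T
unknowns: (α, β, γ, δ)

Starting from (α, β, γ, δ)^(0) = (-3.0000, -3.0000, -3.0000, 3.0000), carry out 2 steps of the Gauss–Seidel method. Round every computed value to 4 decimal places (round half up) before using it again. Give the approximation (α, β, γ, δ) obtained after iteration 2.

Iteration 1:
  α = (-2 - (-2)·-3.0000 - (-4)·-3.0000 - (-2)·3.0000) / (9) = -1.5556
  β = (-10 - (-4)·-1.5556 - (-3)·-3.0000 - (-3)·3.0000) / (-12) = 1.3519
  γ = (11 - (-2)·-1.5556 - (2)·1.3519 - (-3)·3.0000) / (9) = 1.5761
  δ = (-8 - (2)·-1.5556 - (3)·1.3519 - (-2)·1.5761) / (10) = -0.5792
Iteration 2:
  α = (-2 - (-2)·1.3519 - (-4)·1.5761 - (-2)·-0.5792) / (9) = 0.6500
  β = (-10 - (-4)·0.6500 - (-3)·1.5761 - (-3)·-0.5792) / (-12) = 0.3674
  γ = (11 - (-2)·0.6500 - (2)·0.3674 - (-3)·-0.5792) / (9) = 1.0920
  δ = (-8 - (2)·0.6500 - (3)·0.3674 - (-2)·1.0920) / (10) = -0.8218

(0.6500, 0.3674, 1.0920, -0.8218)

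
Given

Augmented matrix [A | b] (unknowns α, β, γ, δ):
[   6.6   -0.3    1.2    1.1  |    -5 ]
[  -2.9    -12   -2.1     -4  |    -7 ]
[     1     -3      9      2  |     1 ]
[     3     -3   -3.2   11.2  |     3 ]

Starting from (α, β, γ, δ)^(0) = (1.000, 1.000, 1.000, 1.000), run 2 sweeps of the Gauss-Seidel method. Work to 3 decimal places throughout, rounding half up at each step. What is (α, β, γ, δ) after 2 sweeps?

Iteration 1:
  α = (-5 - (-0.3)·1.000 - (1.2)·1.000 - (1.1)·1.000) / (6.6) = -1.061
  β = (-7 - (-2.9)·-1.061 - (-2.1)·1.000 - (-4)·1.000) / (-12) = 0.331
  γ = (1 - (1)·-1.061 - (-3)·0.331 - (2)·1.000) / (9) = 0.117
  δ = (3 - (3)·-1.061 - (-3)·0.331 - (-3.2)·0.117) / (11.2) = 0.674
Iteration 2:
  α = (-5 - (-0.3)·0.331 - (1.2)·0.117 - (1.1)·0.674) / (6.6) = -0.876
  β = (-7 - (-2.9)·-0.876 - (-2.1)·0.117 - (-4)·0.674) / (-12) = 0.550
  γ = (1 - (1)·-0.876 - (-3)·0.550 - (2)·0.674) / (9) = 0.242
  δ = (3 - (3)·-0.876 - (-3)·0.550 - (-3.2)·0.242) / (11.2) = 0.719

(-0.876, 0.550, 0.242, 0.719)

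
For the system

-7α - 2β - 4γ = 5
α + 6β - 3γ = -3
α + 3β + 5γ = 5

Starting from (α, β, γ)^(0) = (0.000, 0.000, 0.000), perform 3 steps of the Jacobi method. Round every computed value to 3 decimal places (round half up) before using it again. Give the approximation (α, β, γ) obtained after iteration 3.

Iteration 1:
  α = (5 - (-2)·0.000 - (-4)·0.000) / (-7) = -0.714
  β = (-3 - (1)·0.000 - (-3)·0.000) / (6) = -0.500
  γ = (5 - (1)·0.000 - (3)·0.000) / (5) = 1.000
Iteration 2:
  α = (5 - (-2)·-0.500 - (-4)·1.000) / (-7) = -1.143
  β = (-3 - (1)·-0.714 - (-3)·1.000) / (6) = 0.119
  γ = (5 - (1)·-0.714 - (3)·-0.500) / (5) = 1.443
Iteration 3:
  α = (5 - (-2)·0.119 - (-4)·1.443) / (-7) = -1.573
  β = (-3 - (1)·-1.143 - (-3)·1.443) / (6) = 0.412
  γ = (5 - (1)·-1.143 - (3)·0.119) / (5) = 1.157

(-1.573, 0.412, 1.157)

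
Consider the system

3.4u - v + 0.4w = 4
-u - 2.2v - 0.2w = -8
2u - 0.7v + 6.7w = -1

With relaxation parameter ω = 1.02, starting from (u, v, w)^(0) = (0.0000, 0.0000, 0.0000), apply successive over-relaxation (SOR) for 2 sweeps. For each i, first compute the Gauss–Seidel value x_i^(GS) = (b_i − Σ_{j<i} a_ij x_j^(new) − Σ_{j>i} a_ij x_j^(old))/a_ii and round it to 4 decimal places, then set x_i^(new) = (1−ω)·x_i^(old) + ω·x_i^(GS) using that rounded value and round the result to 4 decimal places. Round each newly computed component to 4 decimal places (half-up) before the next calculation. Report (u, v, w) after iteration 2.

Iteration 1:
  u: GS value = (4 - (-1)·0.0000 - (0.4)·0.0000) / (3.4) = 1.1765;  u ← (1−ω)·0.0000 + ω·1.1765 = 1.2000
  v: GS value = (-8 - (-1)·1.2000 - (-0.2)·0.0000) / (-2.2) = 3.0909;  v ← (1−ω)·0.0000 + ω·3.0909 = 3.1527
  w: GS value = (-1 - (2)·1.2000 - (-0.7)·3.1527) / (6.7) = -0.1781;  w ← (1−ω)·0.0000 + ω·-0.1781 = -0.1817
Iteration 2:
  u: GS value = (4 - (-1)·3.1527 - (0.4)·-0.1817) / (3.4) = 2.1251;  u ← (1−ω)·1.2000 + ω·2.1251 = 2.1436
  v: GS value = (-8 - (-1)·2.1436 - (-0.2)·-0.1817) / (-2.2) = 2.6785;  v ← (1−ω)·3.1527 + ω·2.6785 = 2.6690
  w: GS value = (-1 - (2)·2.1436 - (-0.7)·2.6690) / (6.7) = -0.5103;  w ← (1−ω)·-0.1817 + ω·-0.5103 = -0.5169

(2.1436, 2.6690, -0.5169)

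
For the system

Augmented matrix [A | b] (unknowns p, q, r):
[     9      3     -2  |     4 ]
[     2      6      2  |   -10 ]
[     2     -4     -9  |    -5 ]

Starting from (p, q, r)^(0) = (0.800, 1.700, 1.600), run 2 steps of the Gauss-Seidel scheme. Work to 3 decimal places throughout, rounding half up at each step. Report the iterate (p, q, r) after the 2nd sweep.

Iteration 1:
  p = (4 - (3)·1.700 - (-2)·1.600) / (9) = 0.233
  q = (-10 - (2)·0.233 - (2)·1.600) / (6) = -2.278
  r = (-5 - (2)·0.233 - (-4)·-2.278) / (-9) = 1.620
Iteration 2:
  p = (4 - (3)·-2.278 - (-2)·1.620) / (9) = 1.564
  q = (-10 - (2)·1.564 - (2)·1.620) / (6) = -2.728
  r = (-5 - (2)·1.564 - (-4)·-2.728) / (-9) = 2.116

(1.564, -2.728, 2.116)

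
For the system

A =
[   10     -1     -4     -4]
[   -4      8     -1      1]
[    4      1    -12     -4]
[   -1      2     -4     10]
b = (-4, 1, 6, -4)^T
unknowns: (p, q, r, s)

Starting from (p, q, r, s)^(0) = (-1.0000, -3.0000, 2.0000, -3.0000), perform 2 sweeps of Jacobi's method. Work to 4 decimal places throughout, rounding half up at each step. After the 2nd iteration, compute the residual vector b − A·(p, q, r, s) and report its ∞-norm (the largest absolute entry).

Iteration 1:
  p = (-4 - (-1)·-3.0000 - (-4)·2.0000 - (-4)·-3.0000) / (10) = -1.1000
  q = (1 - (-4)·-1.0000 - (-1)·2.0000 - (1)·-3.0000) / (8) = 0.2500
  r = (6 - (4)·-1.0000 - (1)·-3.0000 - (-4)·-3.0000) / (-12) = -0.0833
  s = (-4 - (-1)·-1.0000 - (2)·-3.0000 - (-4)·2.0000) / (10) = 0.9000
Iteration 2:
  p = (-4 - (-1)·0.2500 - (-4)·-0.0833 - (-4)·0.9000) / (10) = -0.0483
  q = (1 - (-4)·-1.1000 - (-1)·-0.0833 - (1)·0.9000) / (8) = -0.5479
  r = (6 - (4)·-1.1000 - (1)·0.2500 - (-4)·0.9000) / (-12) = -1.1458
  s = (-4 - (-1)·-1.1000 - (2)·0.2500 - (-4)·-0.0833) / (10) = -0.5933
Residual b − A·x = (-11.0213, 4.6375, -9.3817, -1.6027); ∞-norm = 11.0213

11.0213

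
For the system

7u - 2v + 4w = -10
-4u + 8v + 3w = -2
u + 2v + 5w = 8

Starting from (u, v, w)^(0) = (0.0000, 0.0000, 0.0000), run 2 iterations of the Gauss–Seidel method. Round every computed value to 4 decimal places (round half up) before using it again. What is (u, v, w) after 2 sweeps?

(-3.0020, -2.6028, 3.2415)

Iteration 1:
  u = (-10 - (-2)·0.0000 - (4)·0.0000) / (7) = -1.4286
  v = (-2 - (-4)·-1.4286 - (3)·0.0000) / (8) = -0.9643
  w = (8 - (1)·-1.4286 - (2)·-0.9643) / (5) = 2.2714
Iteration 2:
  u = (-10 - (-2)·-0.9643 - (4)·2.2714) / (7) = -3.0020
  v = (-2 - (-4)·-3.0020 - (3)·2.2714) / (8) = -2.6028
  w = (8 - (1)·-3.0020 - (2)·-2.6028) / (5) = 3.2415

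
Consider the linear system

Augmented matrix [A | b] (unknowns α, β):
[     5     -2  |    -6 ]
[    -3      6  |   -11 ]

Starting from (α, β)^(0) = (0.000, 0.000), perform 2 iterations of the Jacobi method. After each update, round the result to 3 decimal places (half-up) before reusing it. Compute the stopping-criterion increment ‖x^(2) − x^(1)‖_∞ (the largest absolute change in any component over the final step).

Iteration 1:
  α = (-6 - (-2)·0.000) / (5) = -1.200
  β = (-11 - (-3)·0.000) / (6) = -1.833
Iteration 2:
  α = (-6 - (-2)·-1.833) / (5) = -1.933
  β = (-11 - (-3)·-1.200) / (6) = -2.433
Change: (-0.733, -0.600) → max |·| = 0.733

0.733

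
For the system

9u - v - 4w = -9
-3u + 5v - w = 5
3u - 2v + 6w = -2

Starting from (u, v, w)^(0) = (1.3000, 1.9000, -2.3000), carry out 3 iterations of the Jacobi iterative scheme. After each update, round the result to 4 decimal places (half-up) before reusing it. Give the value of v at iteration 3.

Iteration 1:
  u = (-9 - (-1)·1.9000 - (-4)·-2.3000) / (9) = -1.8111
  v = (5 - (-3)·1.3000 - (-1)·-2.3000) / (5) = 1.3200
  w = (-2 - (3)·1.3000 - (-2)·1.9000) / (6) = -0.3500
Iteration 2:
  u = (-9 - (-1)·1.3200 - (-4)·-0.3500) / (9) = -1.0089
  v = (5 - (-3)·-1.8111 - (-1)·-0.3500) / (5) = -0.1567
  w = (-2 - (3)·-1.8111 - (-2)·1.3200) / (6) = 1.0122
Iteration 3:
  u = (-9 - (-1)·-0.1567 - (-4)·1.0122) / (9) = -0.5675
  v = (5 - (-3)·-1.0089 - (-1)·1.0122) / (5) = 0.5971
  w = (-2 - (3)·-1.0089 - (-2)·-0.1567) / (6) = 0.1189

0.5971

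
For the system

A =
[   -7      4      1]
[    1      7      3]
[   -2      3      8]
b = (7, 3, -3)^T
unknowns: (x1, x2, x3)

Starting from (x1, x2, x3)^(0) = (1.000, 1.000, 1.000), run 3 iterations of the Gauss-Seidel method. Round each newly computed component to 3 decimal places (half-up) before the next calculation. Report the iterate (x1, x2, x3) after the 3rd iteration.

Iteration 1:
  x1 = (7 - (4)·1.000 - (1)·1.000) / (-7) = -0.286
  x2 = (3 - (1)·-0.286 - (3)·1.000) / (7) = 0.041
  x3 = (-3 - (-2)·-0.286 - (3)·0.041) / (8) = -0.462
Iteration 2:
  x1 = (7 - (4)·0.041 - (1)·-0.462) / (-7) = -1.043
  x2 = (3 - (1)·-1.043 - (3)·-0.462) / (7) = 0.776
  x3 = (-3 - (-2)·-1.043 - (3)·0.776) / (8) = -0.927
Iteration 3:
  x1 = (7 - (4)·0.776 - (1)·-0.927) / (-7) = -0.689
  x2 = (3 - (1)·-0.689 - (3)·-0.927) / (7) = 0.924
  x3 = (-3 - (-2)·-0.689 - (3)·0.924) / (8) = -0.894

(-0.689, 0.924, -0.894)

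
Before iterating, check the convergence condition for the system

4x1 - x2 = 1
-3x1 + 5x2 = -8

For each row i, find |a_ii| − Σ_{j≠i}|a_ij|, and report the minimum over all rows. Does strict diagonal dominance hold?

row 1: |4| − (1) = 3
row 2: |5| − (3) = 2
minimum over rows = 2 → strictly diagonally dominant (convergence guaranteed)

2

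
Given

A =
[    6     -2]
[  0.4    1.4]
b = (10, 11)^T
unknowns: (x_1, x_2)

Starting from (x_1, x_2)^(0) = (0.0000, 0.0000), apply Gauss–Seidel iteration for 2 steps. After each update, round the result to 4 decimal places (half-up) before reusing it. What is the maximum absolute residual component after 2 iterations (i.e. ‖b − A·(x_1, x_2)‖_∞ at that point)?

Iteration 1:
  x_1 = (10 - (-2)·0.0000) / (6) = 1.6667
  x_2 = (11 - (0.4)·1.6667) / (1.4) = 7.3809
Iteration 2:
  x_1 = (10 - (-2)·7.3809) / (6) = 4.1270
  x_2 = (11 - (0.4)·4.1270) / (1.4) = 6.6780
Residual b − A·x = (-1.4060, 0.0000); ∞-norm = 1.4060

1.4060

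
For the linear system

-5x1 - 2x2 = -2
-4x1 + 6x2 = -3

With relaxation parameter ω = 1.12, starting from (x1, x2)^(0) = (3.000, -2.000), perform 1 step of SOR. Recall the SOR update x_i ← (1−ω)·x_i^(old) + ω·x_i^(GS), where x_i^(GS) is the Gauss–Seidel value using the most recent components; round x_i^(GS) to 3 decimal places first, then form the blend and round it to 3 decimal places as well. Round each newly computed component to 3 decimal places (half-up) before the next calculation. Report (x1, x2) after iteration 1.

(0.984, 0.415)

Iteration 1:
  x1: GS value = (-2 - (-2)·-2.000) / (-5) = 1.200;  x1 ← (1−ω)·3.000 + ω·1.200 = 0.984
  x2: GS value = (-3 - (-4)·0.984) / (6) = 0.156;  x2 ← (1−ω)·-2.000 + ω·0.156 = 0.415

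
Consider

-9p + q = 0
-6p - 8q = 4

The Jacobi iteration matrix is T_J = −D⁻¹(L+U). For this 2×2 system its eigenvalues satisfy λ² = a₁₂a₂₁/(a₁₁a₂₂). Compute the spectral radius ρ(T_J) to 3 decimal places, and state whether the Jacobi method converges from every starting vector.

0.289

a₁₂a₂₁/(a₁₁a₂₂) = (1)·(-6) / ((-9)·(-8)) = -0.083333
ρ = √|-0.083333| = √0.083333 = 0.289
ρ < 1, so Jacobi converges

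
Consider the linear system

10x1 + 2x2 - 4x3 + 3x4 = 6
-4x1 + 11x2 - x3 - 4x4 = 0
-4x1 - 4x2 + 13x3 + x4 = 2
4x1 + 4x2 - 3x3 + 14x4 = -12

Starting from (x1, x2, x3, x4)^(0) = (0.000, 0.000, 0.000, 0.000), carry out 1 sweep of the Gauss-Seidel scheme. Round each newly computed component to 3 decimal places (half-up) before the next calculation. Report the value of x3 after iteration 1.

0.406

Iteration 1:
  x1 = (6 - (2)·0.000 - (-4)·0.000 - (3)·0.000) / (10) = 0.600
  x2 = (0 - (-4)·0.600 - (-1)·0.000 - (-4)·0.000) / (11) = 0.218
  x3 = (2 - (-4)·0.600 - (-4)·0.218 - (1)·0.000) / (13) = 0.406
  x4 = (-12 - (4)·0.600 - (4)·0.218 - (-3)·0.406) / (14) = -1.004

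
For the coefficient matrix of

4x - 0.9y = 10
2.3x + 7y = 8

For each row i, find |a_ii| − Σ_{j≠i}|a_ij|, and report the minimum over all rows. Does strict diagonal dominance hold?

3.1

row 1: |4| − (0.9) = 3.1
row 2: |7| − (2.3) = 4.7
minimum over rows = 3.1 → strictly diagonally dominant (convergence guaranteed)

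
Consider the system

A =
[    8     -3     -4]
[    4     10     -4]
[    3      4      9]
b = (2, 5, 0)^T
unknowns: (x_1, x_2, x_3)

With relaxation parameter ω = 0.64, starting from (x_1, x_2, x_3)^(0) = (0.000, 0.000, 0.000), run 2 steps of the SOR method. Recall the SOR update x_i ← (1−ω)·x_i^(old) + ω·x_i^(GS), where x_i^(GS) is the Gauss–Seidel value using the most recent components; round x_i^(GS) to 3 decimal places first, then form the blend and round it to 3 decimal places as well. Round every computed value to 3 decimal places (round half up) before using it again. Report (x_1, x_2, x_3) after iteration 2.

(0.248, 0.328, -0.187)

Iteration 1:
  x_1: GS value = (2 - (-3)·0.000 - (-4)·0.000) / (8) = 0.250;  x_1 ← (1−ω)·0.000 + ω·0.250 = 0.160
  x_2: GS value = (5 - (4)·0.160 - (-4)·0.000) / (10) = 0.436;  x_2 ← (1−ω)·0.000 + ω·0.436 = 0.279
  x_3: GS value = (0 - (3)·0.160 - (4)·0.279) / (9) = -0.177;  x_3 ← (1−ω)·0.000 + ω·-0.177 = -0.113
Iteration 2:
  x_1: GS value = (2 - (-3)·0.279 - (-4)·-0.113) / (8) = 0.298;  x_1 ← (1−ω)·0.160 + ω·0.298 = 0.248
  x_2: GS value = (5 - (4)·0.248 - (-4)·-0.113) / (10) = 0.356;  x_2 ← (1−ω)·0.279 + ω·0.356 = 0.328
  x_3: GS value = (0 - (3)·0.248 - (4)·0.328) / (9) = -0.228;  x_3 ← (1−ω)·-0.113 + ω·-0.228 = -0.187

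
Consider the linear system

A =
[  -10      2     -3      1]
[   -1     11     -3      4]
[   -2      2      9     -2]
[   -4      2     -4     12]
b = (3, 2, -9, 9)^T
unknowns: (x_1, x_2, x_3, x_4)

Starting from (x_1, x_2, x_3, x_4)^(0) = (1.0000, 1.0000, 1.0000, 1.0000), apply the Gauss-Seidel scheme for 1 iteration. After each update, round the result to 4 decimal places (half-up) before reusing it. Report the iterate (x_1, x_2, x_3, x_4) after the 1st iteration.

(-0.3000, 0.0636, -0.8586, 0.3532)

Iteration 1:
  x_1 = (3 - (2)·1.0000 - (-3)·1.0000 - (1)·1.0000) / (-10) = -0.3000
  x_2 = (2 - (-1)·-0.3000 - (-3)·1.0000 - (4)·1.0000) / (11) = 0.0636
  x_3 = (-9 - (-2)·-0.3000 - (2)·0.0636 - (-2)·1.0000) / (9) = -0.8586
  x_4 = (9 - (-4)·-0.3000 - (2)·0.0636 - (-4)·-0.8586) / (12) = 0.3532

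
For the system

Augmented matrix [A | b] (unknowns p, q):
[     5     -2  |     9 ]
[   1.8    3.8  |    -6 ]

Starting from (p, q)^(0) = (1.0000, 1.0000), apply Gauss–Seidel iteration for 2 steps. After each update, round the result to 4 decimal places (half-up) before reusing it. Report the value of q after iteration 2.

Iteration 1:
  p = (9 - (-2)·1.0000) / (5) = 2.2000
  q = (-6 - (1.8)·2.2000) / (3.8) = -2.6211
Iteration 2:
  p = (9 - (-2)·-2.6211) / (5) = 0.7516
  q = (-6 - (1.8)·0.7516) / (3.8) = -1.9350

-1.9350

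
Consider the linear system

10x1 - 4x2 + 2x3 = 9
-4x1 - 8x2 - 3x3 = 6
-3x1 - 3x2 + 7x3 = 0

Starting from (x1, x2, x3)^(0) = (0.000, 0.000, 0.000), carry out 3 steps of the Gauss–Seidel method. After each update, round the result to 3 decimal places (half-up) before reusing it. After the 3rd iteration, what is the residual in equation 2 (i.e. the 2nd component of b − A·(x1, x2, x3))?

Iteration 1:
  x1 = (9 - (-4)·0.000 - (2)·0.000) / (10) = 0.900
  x2 = (6 - (-4)·0.900 - (-3)·0.000) / (-8) = -1.200
  x3 = (0 - (-3)·0.900 - (-3)·-1.200) / (7) = -0.129
Iteration 2:
  x1 = (9 - (-4)·-1.200 - (2)·-0.129) / (10) = 0.446
  x2 = (6 - (-4)·0.446 - (-3)·-0.129) / (-8) = -0.925
  x3 = (0 - (-3)·0.446 - (-3)·-0.925) / (7) = -0.205
Iteration 3:
  x1 = (9 - (-4)·-0.925 - (2)·-0.205) / (10) = 0.571
  x2 = (6 - (-4)·0.571 - (-3)·-0.205) / (-8) = -0.959
  x3 = (0 - (-3)·0.571 - (-3)·-0.959) / (7) = -0.166
Residual b − A·x = (-0.214, 0.114, -0.002)

0.114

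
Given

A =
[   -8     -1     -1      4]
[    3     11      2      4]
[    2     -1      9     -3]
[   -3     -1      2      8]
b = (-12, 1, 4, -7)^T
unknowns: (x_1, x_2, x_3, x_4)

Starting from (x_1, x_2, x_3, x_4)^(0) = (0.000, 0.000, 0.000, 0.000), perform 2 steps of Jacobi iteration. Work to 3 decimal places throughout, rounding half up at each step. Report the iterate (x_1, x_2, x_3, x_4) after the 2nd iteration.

Iteration 1:
  x_1 = (-12 - (-1)·0.000 - (-1)·0.000 - (4)·0.000) / (-8) = 1.500
  x_2 = (1 - (3)·0.000 - (2)·0.000 - (4)·0.000) / (11) = 0.091
  x_3 = (4 - (2)·0.000 - (-1)·0.000 - (-3)·0.000) / (9) = 0.444
  x_4 = (-7 - (-3)·0.000 - (-1)·0.000 - (2)·0.000) / (8) = -0.875
Iteration 2:
  x_1 = (-12 - (-1)·0.091 - (-1)·0.444 - (4)·-0.875) / (-8) = 0.996
  x_2 = (1 - (3)·1.500 - (2)·0.444 - (4)·-0.875) / (11) = -0.081
  x_3 = (4 - (2)·1.500 - (-1)·0.091 - (-3)·-0.875) / (9) = -0.170
  x_4 = (-7 - (-3)·1.500 - (-1)·0.091 - (2)·0.444) / (8) = -0.412

(0.996, -0.081, -0.170, -0.412)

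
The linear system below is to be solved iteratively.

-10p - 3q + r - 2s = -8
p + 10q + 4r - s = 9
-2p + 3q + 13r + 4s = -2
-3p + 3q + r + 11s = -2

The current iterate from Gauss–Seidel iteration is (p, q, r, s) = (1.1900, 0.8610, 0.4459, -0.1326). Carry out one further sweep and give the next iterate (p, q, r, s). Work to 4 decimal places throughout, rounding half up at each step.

One sweep:
  p = (-8 - (-3)·0.8610 - (1)·0.4459 - (-2)·-0.1326) / (-10) = 0.6128
  q = (9 - (1)·0.6128 - (4)·0.4459 - (-1)·-0.1326) / (10) = 0.6471
  r = (-2 - (-2)·0.6128 - (3)·0.6471 - (4)·-0.1326) / (13) = -0.1681
  s = (-2 - (-3)·0.6128 - (3)·0.6471 - (1)·-0.1681) / (11) = -0.1759

(0.6128, 0.6471, -0.1681, -0.1759)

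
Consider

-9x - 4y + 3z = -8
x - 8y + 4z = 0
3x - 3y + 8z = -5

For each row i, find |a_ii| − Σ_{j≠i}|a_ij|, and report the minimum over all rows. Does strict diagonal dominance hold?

2

row 1: |-9| − (4+3) = 2
row 2: |-8| − (1+4) = 3
row 3: |8| − (3+3) = 2
minimum over rows = 2 → strictly diagonally dominant (convergence guaranteed)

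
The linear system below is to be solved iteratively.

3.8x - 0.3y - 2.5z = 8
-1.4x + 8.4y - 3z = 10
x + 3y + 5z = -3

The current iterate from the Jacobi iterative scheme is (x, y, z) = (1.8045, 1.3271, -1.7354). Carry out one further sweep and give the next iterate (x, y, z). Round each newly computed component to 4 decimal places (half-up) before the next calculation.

One sweep:
  x = (8 - (-0.3)·1.3271 - (-2.5)·-1.7354) / (3.8) = 1.0683
  y = (10 - (-1.4)·1.8045 - (-3)·-1.7354) / (8.4) = 0.8714
  z = (-3 - (1)·1.8045 - (3)·1.3271) / (5) = -1.7572

(1.0683, 0.8714, -1.7572)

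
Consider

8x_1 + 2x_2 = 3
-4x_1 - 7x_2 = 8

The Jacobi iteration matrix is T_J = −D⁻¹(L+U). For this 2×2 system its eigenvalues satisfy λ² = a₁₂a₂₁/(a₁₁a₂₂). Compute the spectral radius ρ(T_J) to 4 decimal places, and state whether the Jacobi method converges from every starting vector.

0.3780

a₁₂a₂₁/(a₁₁a₂₂) = (2)·(-4) / ((8)·(-7)) = 0.142857
ρ = √|0.142857| = √0.142857 = 0.3780
ρ < 1, so Jacobi converges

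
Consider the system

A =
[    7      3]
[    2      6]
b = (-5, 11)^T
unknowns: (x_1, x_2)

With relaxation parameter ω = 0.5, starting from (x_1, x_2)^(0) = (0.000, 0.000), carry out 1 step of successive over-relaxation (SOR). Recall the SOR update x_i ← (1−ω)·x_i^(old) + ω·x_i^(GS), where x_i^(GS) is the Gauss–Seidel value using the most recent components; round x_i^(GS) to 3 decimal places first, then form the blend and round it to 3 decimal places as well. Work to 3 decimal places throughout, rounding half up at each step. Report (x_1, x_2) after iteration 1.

Iteration 1:
  x_1: GS value = (-5 - (3)·0.000) / (7) = -0.714;  x_1 ← (1−ω)·0.000 + ω·-0.714 = -0.357
  x_2: GS value = (11 - (2)·-0.357) / (6) = 1.952;  x_2 ← (1−ω)·0.000 + ω·1.952 = 0.976

(-0.357, 0.976)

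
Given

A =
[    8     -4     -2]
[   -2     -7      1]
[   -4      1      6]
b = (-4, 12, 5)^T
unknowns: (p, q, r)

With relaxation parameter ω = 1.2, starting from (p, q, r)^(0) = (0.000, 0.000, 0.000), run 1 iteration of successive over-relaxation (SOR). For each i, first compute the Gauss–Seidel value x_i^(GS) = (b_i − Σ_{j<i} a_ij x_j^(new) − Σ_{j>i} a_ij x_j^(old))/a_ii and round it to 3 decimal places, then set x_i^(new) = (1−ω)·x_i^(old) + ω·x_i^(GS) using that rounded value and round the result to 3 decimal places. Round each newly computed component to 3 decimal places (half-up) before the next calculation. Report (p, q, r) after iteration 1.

(-0.600, -1.852, 0.890)

Iteration 1:
  p: GS value = (-4 - (-4)·0.000 - (-2)·0.000) / (8) = -0.500;  p ← (1−ω)·0.000 + ω·-0.500 = -0.600
  q: GS value = (12 - (-2)·-0.600 - (1)·0.000) / (-7) = -1.543;  q ← (1−ω)·0.000 + ω·-1.543 = -1.852
  r: GS value = (5 - (-4)·-0.600 - (1)·-1.852) / (6) = 0.742;  r ← (1−ω)·0.000 + ω·0.742 = 0.890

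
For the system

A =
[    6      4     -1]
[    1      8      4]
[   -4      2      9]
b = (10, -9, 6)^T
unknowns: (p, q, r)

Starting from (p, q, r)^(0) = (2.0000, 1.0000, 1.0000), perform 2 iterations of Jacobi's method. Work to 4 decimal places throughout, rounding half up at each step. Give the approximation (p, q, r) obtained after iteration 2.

Iteration 1:
  p = (10 - (4)·1.0000 - (-1)·1.0000) / (6) = 1.1667
  q = (-9 - (1)·2.0000 - (4)·1.0000) / (8) = -1.8750
  r = (6 - (-4)·2.0000 - (2)·1.0000) / (9) = 1.3333
Iteration 2:
  p = (10 - (4)·-1.8750 - (-1)·1.3333) / (6) = 3.1389
  q = (-9 - (1)·1.1667 - (4)·1.3333) / (8) = -1.9375
  r = (6 - (-4)·1.1667 - (2)·-1.8750) / (9) = 1.6019

(3.1389, -1.9375, 1.6019)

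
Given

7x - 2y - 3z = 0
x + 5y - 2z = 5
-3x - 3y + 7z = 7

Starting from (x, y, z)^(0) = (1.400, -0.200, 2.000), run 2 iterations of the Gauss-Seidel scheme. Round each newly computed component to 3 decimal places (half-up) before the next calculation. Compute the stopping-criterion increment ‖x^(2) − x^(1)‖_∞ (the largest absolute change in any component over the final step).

0.545

Iteration 1:
  x = (0 - (-2)·-0.200 - (-3)·2.000) / (7) = 0.800
  y = (5 - (1)·0.800 - (-2)·2.000) / (5) = 1.640
  z = (7 - (-3)·0.800 - (-3)·1.640) / (7) = 2.046
Iteration 2:
  x = (0 - (-2)·1.640 - (-3)·2.046) / (7) = 1.345
  y = (5 - (1)·1.345 - (-2)·2.046) / (5) = 1.549
  z = (7 - (-3)·1.345 - (-3)·1.549) / (7) = 2.240
Change: (0.545, -0.091, 0.194) → max |·| = 0.545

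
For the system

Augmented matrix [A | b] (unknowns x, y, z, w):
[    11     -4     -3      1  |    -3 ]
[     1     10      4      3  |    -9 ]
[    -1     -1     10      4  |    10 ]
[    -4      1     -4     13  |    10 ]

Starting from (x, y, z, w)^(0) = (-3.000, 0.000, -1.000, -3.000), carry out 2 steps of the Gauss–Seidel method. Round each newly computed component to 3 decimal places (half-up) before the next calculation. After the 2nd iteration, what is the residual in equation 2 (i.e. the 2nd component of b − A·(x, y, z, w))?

Iteration 1:
  x = (-3 - (-4)·0.000 - (-3)·-1.000 - (1)·-3.000) / (11) = -0.273
  y = (-9 - (1)·-0.273 - (4)·-1.000 - (3)·-3.000) / (10) = 0.427
  z = (10 - (-1)·-0.273 - (-1)·0.427 - (4)·-3.000) / (10) = 2.215
  w = (10 - (-4)·-0.273 - (1)·0.427 - (-4)·2.215) / (13) = 1.334
Iteration 2:
  x = (-3 - (-4)·0.427 - (-3)·2.215 - (1)·1.334) / (11) = 0.365
  y = (-9 - (1)·0.365 - (4)·2.215 - (3)·1.334) / (10) = -2.223
  z = (10 - (-1)·0.365 - (-1)·-2.223 - (4)·1.334) / (10) = 0.281
  w = (10 - (-4)·0.365 - (1)·-2.223 - (-4)·0.281) / (13) = 1.139
Residual b − A·x = (-16.203, 8.324, 0.776, 0.000)

8.324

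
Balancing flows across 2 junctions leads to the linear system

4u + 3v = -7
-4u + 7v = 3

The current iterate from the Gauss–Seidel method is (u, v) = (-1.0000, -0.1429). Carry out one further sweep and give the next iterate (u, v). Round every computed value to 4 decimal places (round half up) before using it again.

(-1.6428, -0.5102)

One sweep:
  u = (-7 - (3)·-0.1429) / (4) = -1.6428
  v = (3 - (-4)·-1.6428) / (7) = -0.5102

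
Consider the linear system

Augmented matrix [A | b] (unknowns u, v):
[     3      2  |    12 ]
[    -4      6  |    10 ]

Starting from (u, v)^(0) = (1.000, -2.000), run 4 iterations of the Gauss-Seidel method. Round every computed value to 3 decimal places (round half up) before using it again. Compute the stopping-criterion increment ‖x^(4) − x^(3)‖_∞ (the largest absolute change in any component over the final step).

Iteration 1:
  u = (12 - (2)·-2.000) / (3) = 5.333
  v = (10 - (-4)·5.333) / (6) = 5.222
Iteration 2:
  u = (12 - (2)·5.222) / (3) = 0.519
  v = (10 - (-4)·0.519) / (6) = 2.013
Iteration 3:
  u = (12 - (2)·2.013) / (3) = 2.658
  v = (10 - (-4)·2.658) / (6) = 3.439
Iteration 4:
  u = (12 - (2)·3.439) / (3) = 1.707
  v = (10 - (-4)·1.707) / (6) = 2.805
Change: (-0.951, -0.634) → max |·| = 0.951

0.951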